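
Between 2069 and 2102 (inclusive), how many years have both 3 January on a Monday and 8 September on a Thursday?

Check each year's weekday for 3 January and 8 September:
  2069: Thu/Sun  2070: Fri/Mon  2071: Sat/Tue  2072: Sun/Thu  2073: Tue/Fri  2074: Wed/Sat  2075: Thu/Sun  2076: Fri/Tue  2077: Sun/Wed  2078: Mon/Thu ✓  2079: Tue/Fri  2080: Wed/Sun  2081: Fri/Mon  2082: Sat/Tue  …(6 more)…  2089: Mon/Thu ✓  2090: Tue/Fri  2091: Wed/Sat  2092: Thu/Mon  2093: Sat/Tue  2094: Sun/Wed  2095: Mon/Thu ✓  2096: Tue/Sat  2097: Thu/Sun  2098: Fri/Mon  2099: Sat/Tue  2100: Sun/Wed  2101: Mon/Thu ✓  2102: Tue/Fri
Both conditions hold in: 2078, 2089, 2095, 2101 — 4.

4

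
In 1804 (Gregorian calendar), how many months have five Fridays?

A month of length L has five Fridays iff its first Friday is on day ≤ L−28 (so day 1–3 in a 31-day month, 1–2 in a 30-day month, day 1 in a leap February).
Checking each month of 1804: Jan starts Sun (31d); Feb starts Wed (29d); Mar starts Thu (31d) ✓; Apr starts Sun (30d); May starts Tue (31d); Jun starts Fri (30d) ✓; Jul starts Sun (31d); Aug starts Wed (31d) ✓; Sep starts Sat (30d); Oct starts Mon (31d); Nov starts Thu (30d) ✓; Dec starts Sat (31d).
Five-Friday months: March, June, August, November → 4.

4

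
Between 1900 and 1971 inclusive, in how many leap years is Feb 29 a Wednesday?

Leap years in 1900–1971: 17 of them.
Feb 29 weekday advances by 5 (mod 7) from one leap year to the next four years later (or differs when a century non-leap intervenes).
Leap-day weekdays: 1904:Mon 1908:Sat 1912:Thu 1916:Tue 1920:Sun 1924:Fri 1928:Wed✓ 1932:Mon 1936:Sat 1940:Thu 1944:Tue 1948:Sun 1952:Fri 1956:Wed✓ 1960:Mon 1964:Sat 1968:Thu
Wednesday: 1928, 1956 → 2.

2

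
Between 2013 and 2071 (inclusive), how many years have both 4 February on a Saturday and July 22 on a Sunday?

2

Check each year's weekday for 4 February and July 22:
  2013: Mon/Mon  2014: Tue/Tue  2015: Wed/Wed  2016: Thu/Fri  2017: Sat/Sat  2018: Sun/Sun  2019: Mon/Mon  2020: Tue/Wed  2021: Thu/Thu  2022: Fri/Fri  2023: Sat/Sat  2024: Sun/Mon  2025: Tue/Tue  2026: Wed/Wed  …(31 more)…  2058: Mon/Mon  2059: Tue/Tue  2060: Wed/Thu  2061: Fri/Fri  2062: Sat/Sat  2063: Sun/Sun  2064: Mon/Tue  2065: Wed/Wed  2066: Thu/Thu  2067: Fri/Fri  2068: Sat/Sun ✓  2069: Mon/Mon  2070: Tue/Tue  2071: Wed/Wed
Both conditions hold in: 2040, 2068 — 2.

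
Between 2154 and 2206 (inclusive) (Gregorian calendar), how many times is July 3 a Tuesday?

Track July 3's weekday year by year (advancing +1, or +2 across a Feb 29):
  2154: Wed  2155: Thu (+1)  2156: Sat (+2)  2157: Sun (+1)  2158: Mon (+1)
  2159: Tue (+1) ✓  2160: Thu (+2)  2161: Fri (+1)  2162: Sat (+1)  2163: Sun (+1)
  2164: Tue (+2) ✓  2165: Wed (+1)  2166: Thu (+1)  2167: Fri (+1)  … (25 more years) …
  2193: Wed (+1)  2194: Thu (+1)  2195: Fri (+1)  2196: Sun (+2)  2197: Mon (+1)
  2198: Tue (+1) ✓  2199: Wed (+1)  2200: Thu (+1)  2201: Fri (+1)  2202: Sat (+1)
  2203: Sun (+1)  2204: Tue (+2) ✓  2205: Wed (+1)  2206: Thu (+1)
Tuesday years: 2159, 2164, 2170, 2181, 2187, 2192, 2198, 2204 — 8 in total.

8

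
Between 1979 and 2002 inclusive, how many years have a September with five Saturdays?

7

September has 30 days; it has five Saturdays when Saturday falls among the first (month-length − 28) days — i.e. when September 1 is one of Saturday/Friday.
September 1 by year: 1979:Sat✓ 1980:Mon 1981:Tue 1982:Wed 1983:Thu 1984:Sat✓ 1985:Sun 1986:Mon 1987:Tue 1988:Thu 1989:Fri✓ 1990:Sat✓ 1991:Sun 1992:Tue 1993:Wed 1994:Thu 1995:Fri✓ 1996:Sun 1997:Mon 1998:Tue 1999:Wed 2000:Fri✓ 2001:Sat✓ 2002:Sun
Years with five Saturdays: 1979, 1984, 1989, 1990, 1995, 2000, 2001 → 7.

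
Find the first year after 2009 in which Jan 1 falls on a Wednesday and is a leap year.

2020

Jan 1 advances by 2 weekdays after a leap year and by 1 after a common year.
2009: Jan 1 is Thursday.
2010: Friday
2011: Saturday
2012: Sunday (leap)
2013: Tuesday
2014: Wednesday
2015: Thursday
2016: Friday (leap)
2017: Sunday
2018: Monday
2019: Tuesday
2020: Wednesday (leap)
2020 begins on a Wednesday and is a leap year.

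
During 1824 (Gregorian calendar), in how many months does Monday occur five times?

A month of length L has five Mondays iff its first Monday is on day ≤ L−28 (so day 1–3 in a 31-day month, 1–2 in a 30-day month, day 1 in a leap February).
Checking each month of 1824: Jan starts Thu (31d); Feb starts Sun (29d); Mar starts Mon (31d) ✓; Apr starts Thu (30d); May starts Sat (31d) ✓; Jun starts Tue (30d); Jul starts Thu (31d); Aug starts Sun (31d) ✓; Sep starts Wed (30d); Oct starts Fri (31d); Nov starts Mon (30d) ✓; Dec starts Wed (31d).
Five-Monday months: March, May, August, November → 4.

4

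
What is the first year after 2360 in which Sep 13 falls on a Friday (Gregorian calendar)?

From one year to the next, a fixed date's weekday advances by 1, or by 2 when a Feb 29 lies between the two dates.
2360: September 13 is Tuesday.
2361: Wednesday (+1)
2362: Thursday (+1)
2363: Friday (+1)
Sep 13 falls on a Friday in 2363.

2363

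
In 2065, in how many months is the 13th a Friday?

Check the 13th of each month of 2065: Jan 13: Tue, Feb 13: Fri, Mar 13: Fri, Apr 13: Mon, May 13: Wed, Jun 13: Sat, Jul 13: Mon, Aug 13: Thu, Sep 13: Sun, Oct 13: Tue, Nov 13: Fri, Dec 13: Sun.
Friday occurs in February, March, November — 3 months.

3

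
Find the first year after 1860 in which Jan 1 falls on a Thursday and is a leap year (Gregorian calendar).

Jan 1 advances by 2 weekdays after a leap year and by 1 after a common year.
1860: Jan 1 is Sunday (leap).
1861: Tuesday
1862: Wednesday
1863: Thursday
1864: Friday (leap)
1865: Sunday
1866: Monday
1867: Tuesday
1868: Wednesday (leap)
1869: Friday
1870: Saturday
1871: Sunday
1872: Monday (leap)
1873: Wednesday
1874: Thursday
1875: Friday
1876: Saturday (leap)
1877: Monday
1878: Tuesday
1879: Wednesday
1880: Thursday (leap)
1880 begins on a Thursday and is a leap year.

1880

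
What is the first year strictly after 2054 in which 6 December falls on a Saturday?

From one year to the next, a fixed date's weekday advances by 1, or by 2 when a Feb 29 lies between the two dates.
2054: December 6 is Sunday.
2055: Monday (+1)
2056: Wednesday (+2)
2057: Thursday (+1)
2058: Friday (+1)
2059: Saturday (+1)
6 December falls on a Saturday in 2059.

2059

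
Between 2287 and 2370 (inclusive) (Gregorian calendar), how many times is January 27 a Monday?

13

Track January 27's weekday year by year (advancing +1, or +2 across a Feb 29):
  2287: Thu  2288: Fri (+1)  2289: Sun (+2)  2290: Mon (+1) ✓  2291: Tue (+1)
  2292: Wed (+1)  2293: Fri (+2)  2294: Sat (+1)  2295: Sun (+1)  2296: Mon (+1) ✓
  2297: Wed (+2)  2298: Thu (+1)  2299: Fri (+1)  2300: Sat (+1)  … (56 more years) …
  2357: Sun (+2)  2358: Mon (+1) ✓  2359: Tue (+1)  2360: Wed (+1)  2361: Fri (+2)
  2362: Sat (+1)  2363: Sun (+1)  2364: Mon (+1) ✓  2365: Wed (+2)  2366: Thu (+1)
  2367: Fri (+1)  2368: Sat (+1)  2369: Mon (+2) ✓  2370: Tue (+1)
Monday years: 2290, 2296, 2302, 2308, 2313, 2319, 2330, 2336, 2341, 2347, 2358, 2364, 2369 — 13 in total.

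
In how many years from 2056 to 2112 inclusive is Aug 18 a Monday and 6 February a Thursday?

6

Check each year's weekday for Aug 18 and 6 February:
  2056: Fri/Sun  2057: Sat/Tue  2058: Sun/Wed  2059: Mon/Thu ✓  2060: Wed/Fri  2061: Thu/Sun  2062: Fri/Mon  2063: Sat/Tue  2064: Mon/Wed  2065: Tue/Fri  2066: Wed/Sat  2067: Thu/Sun  2068: Sat/Mon  2069: Sun/Wed  …(29 more)…  2099: Tue/Fri  2100: Wed/Sat  2101: Thu/Sun  2102: Fri/Mon  2103: Sat/Tue  2104: Mon/Wed  2105: Tue/Fri  2106: Wed/Sat  2107: Thu/Sun  2108: Sat/Mon  2109: Sun/Wed  2110: Mon/Thu ✓  2111: Tue/Fri  2112: Thu/Sat
Both conditions hold in: 2059, 2070, 2081, 2087, 2098, 2110 — 6.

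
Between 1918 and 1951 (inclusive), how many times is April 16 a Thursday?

4

Track April 16's weekday year by year (advancing +1, or +2 across a Feb 29):
  1918: Tue  1919: Wed (+1)  1920: Fri (+2)  1921: Sat (+1)  1922: Sun (+1)
  1923: Mon (+1)  1924: Wed (+2)  1925: Thu (+1) ✓  1926: Fri (+1)  1927: Sat (+1)
  1928: Mon (+2)  1929: Tue (+1)  1930: Wed (+1)  1931: Thu (+1) ✓  … (6 more years) …
  1938: Sat (+1)  1939: Sun (+1)  1940: Tue (+2)  1941: Wed (+1)  1942: Thu (+1) ✓
  1943: Fri (+1)  1944: Sun (+2)  1945: Mon (+1)  1946: Tue (+1)  1947: Wed (+1)
  1948: Fri (+2)  1949: Sat (+1)  1950: Sun (+1)  1951: Mon (+1)
Thursday years: 1925, 1931, 1936, 1942 — 4 in total.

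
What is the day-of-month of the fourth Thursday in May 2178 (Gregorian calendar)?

28

May 1, 2178 is a Friday, so the first Thursday is the 7th.
The fourth Thursday is 7 + 21 = 28.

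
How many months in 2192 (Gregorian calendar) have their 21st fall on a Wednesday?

2

Check the 21st of each month of 2192: Jan 21: Sat, Feb 21: Tue, Mar 21: Wed, Apr 21: Sat, May 21: Mon, Jun 21: Thu, Jul 21: Sat, Aug 21: Tue, Sep 21: Fri, Oct 21: Sun, Nov 21: Wed, Dec 21: Fri.
Wednesday occurs in March, November — 2 months.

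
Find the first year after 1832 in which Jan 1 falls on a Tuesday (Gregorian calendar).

Jan 1 advances by 2 weekdays after a leap year and by 1 after a common year.
1832: Jan 1 is Sunday (leap).
1833: Tuesday
1833 begins on a Tuesday

1833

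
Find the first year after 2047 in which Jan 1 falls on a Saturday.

Jan 1 advances by 2 weekdays after a leap year and by 1 after a common year.
2047: Jan 1 is Tuesday.
2048: Wednesday (leap)
2049: Friday
2050: Saturday
2050 begins on a Saturday

2050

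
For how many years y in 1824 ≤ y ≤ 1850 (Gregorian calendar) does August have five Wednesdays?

12

August has 31 days; it has five Wednesdays when Wednesday falls among the first (month-length − 28) days — i.e. when August 1 is one of Wednesday/Tuesday/Monday.
August 1 by year: 1824:Sun 1825:Mon✓ 1826:Tue✓ 1827:Wed✓ 1828:Fri 1829:Sat 1830:Sun 1831:Mon✓ 1832:Wed✓ 1833:Thu 1834:Fri 1835:Sat 1836:Mon✓ 1837:Tue✓ 1838:Wed✓ 1839:Thu 1840:Sat 1841:Sun 1842:Mon✓ 1843:Tue✓ 1844:Thu 1845:Fri 1846:Sat 1847:Sun 1848:Tue✓ 1849:Wed✓ 1850:Thu
Years with five Wednesdays: 1825, 1826, 1827, 1831, 1832, 1836, 1837, 1838, 1842, 1843, 1848, 1849 → 12.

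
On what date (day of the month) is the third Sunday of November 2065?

November 1, 2065 is a Sunday, so the first Sunday is the 1st.
The third Sunday is 1 + 14 = 15.

15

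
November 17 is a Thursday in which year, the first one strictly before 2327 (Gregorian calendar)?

From one year to the next, a fixed date's weekday advances by 1, or by 2 when a Feb 29 lies between the two dates.
2327: November 17 is Thursday.
2326: Wednesday (−1)
2325: Tuesday (−1)
2324: Monday (−1)
2323: Saturday (−2)
2322: Friday (−1)
2321: Thursday (−1)
November 17 falls on a Thursday in 2321.

2321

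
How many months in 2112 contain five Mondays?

A month of length L has five Mondays iff its first Monday is on day ≤ L−28 (so day 1–3 in a 31-day month, 1–2 in a 30-day month, day 1 in a leap February).
Checking each month of 2112: Jan starts Fri (31d); Feb starts Mon (29d) ✓; Mar starts Tue (31d); Apr starts Fri (30d); May starts Sun (31d) ✓; Jun starts Wed (30d); Jul starts Fri (31d); Aug starts Mon (31d) ✓; Sep starts Thu (30d); Oct starts Sat (31d) ✓; Nov starts Tue (30d); Dec starts Thu (31d).
Five-Monday months: February, May, August, October → 4.

4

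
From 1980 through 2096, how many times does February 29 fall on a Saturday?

4

Leap years in 1980–2096: 30 of them.
Feb 29 weekday advances by 5 (mod 7) from one leap year to the next four years later (or differs when a century non-leap intervenes).
Leap-day weekdays: 1980:Fri 1984:Wed 1988:Mon 1992:Sat✓ 1996:Thu 2000:Tue 2004:Sun 2008:Fri 2012:Wed 2016:Mon 2020:Sat✓ 2024:Thu 2028:Tue …(4 more)… 2048:Sat✓ 2052:Thu 2056:Tue 2060:Sun 2064:Fri 2068:Wed 2072:Mon 2076:Sat✓ 2080:Thu 2084:Tue 2088:Sun 2092:Fri 2096:Wed
Saturday: 1992, 2020, 2048, 2076 → 4.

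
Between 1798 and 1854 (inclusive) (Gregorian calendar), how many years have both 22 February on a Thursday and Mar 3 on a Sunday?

Check each year's weekday for 22 February and Mar 3:
  1798: Thu/Sat  1799: Fri/Sun  1800: Sat/Mon  1801: Sun/Tue  1802: Mon/Wed  1803: Tue/Thu  1804: Wed/Sat  1805: Fri/Sun  1806: Sat/Mon  1807: Sun/Tue  1808: Mon/Thu  1809: Wed/Fri  1810: Thu/Sat  1811: Fri/Sun  …(29 more)…  1841: Mon/Wed  1842: Tue/Thu  1843: Wed/Fri  1844: Thu/Sun ✓  1845: Sat/Mon  1846: Sun/Tue  1847: Mon/Wed  1848: Tue/Fri  1849: Thu/Sat  1850: Fri/Sun  1851: Sat/Mon  1852: Sun/Wed  1853: Tue/Thu  1854: Wed/Fri
Both conditions hold in: 1816, 1844 — 2.

2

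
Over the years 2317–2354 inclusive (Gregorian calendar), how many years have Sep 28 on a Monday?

5

Track Sep 28's weekday year by year (advancing +1, or +2 across a Feb 29):
  2317: Fri  2318: Sat (+1)  2319: Sun (+1)  2320: Tue (+2)  2321: Wed (+1)
  2322: Thu (+1)  2323: Fri (+1)  2324: Sun (+2)  2325: Mon (+1) ✓  2326: Tue (+1)
  2327: Wed (+1)  2328: Fri (+2)  2329: Sat (+1)  2330: Sun (+1)  … (10 more years) …
  2341: Sun (+1)  2342: Mon (+1) ✓  2343: Tue (+1)  2344: Thu (+2)  2345: Fri (+1)
  2346: Sat (+1)  2347: Sun (+1)  2348: Tue (+2)  2349: Wed (+1)  2350: Thu (+1)
  2351: Fri (+1)  2352: Sun (+2)  2353: Mon (+1) ✓  2354: Tue (+1)
Monday years: 2325, 2331, 2336, 2342, 2353 — 5 in total.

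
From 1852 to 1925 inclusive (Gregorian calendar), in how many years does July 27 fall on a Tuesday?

10

Track July 27's weekday year by year (advancing +1, or +2 across a Feb 29):
  1852: Tue ✓  1853: Wed (+1)  1854: Thu (+1)  1855: Fri (+1)  1856: Sun (+2)
  1857: Mon (+1)  1858: Tue (+1) ✓  1859: Wed (+1)  1860: Fri (+2)  1861: Sat (+1)
  1862: Sun (+1)  1863: Mon (+1)  1864: Wed (+2)  1865: Thu (+1)  … (46 more years) …
  1912: Sat (+2)  1913: Sun (+1)  1914: Mon (+1)  1915: Tue (+1) ✓  1916: Thu (+2)
  1917: Fri (+1)  1918: Sat (+1)  1919: Sun (+1)  1920: Tue (+2) ✓  1921: Wed (+1)
  1922: Thu (+1)  1923: Fri (+1)  1924: Sun (+2)  1925: Mon (+1)
Tuesday years: 1852, 1858, 1869, 1875, 1880, 1886, 1897, 1909, 1915, 1920 — 10 in total.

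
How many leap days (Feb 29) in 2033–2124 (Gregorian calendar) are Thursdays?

Leap years in 2033–2124: 22 of them.
Feb 29 weekday advances by 5 (mod 7) from one leap year to the next four years later (or differs when a century non-leap intervenes).
Leap-day weekdays: 2036:Fri 2040:Wed 2044:Mon 2048:Sat 2052:Thu✓ 2056:Tue 2060:Sun 2064:Fri 2068:Wed 2072:Mon 2076:Sat 2080:Thu✓ 2084:Tue 2088:Sun 2092:Fri 2096:Wed 2104:Fri 2108:Wed 2112:Mon 2116:Sat 2120:Thu✓ 2124:Tue
Thursday: 2052, 2080, 2120 → 3.

3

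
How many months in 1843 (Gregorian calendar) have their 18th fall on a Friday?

Check the 18th of each month of 1843: Jan 18: Wed, Feb 18: Sat, Mar 18: Sat, Apr 18: Tue, May 18: Thu, Jun 18: Sun, Jul 18: Tue, Aug 18: Fri, Sep 18: Mon, Oct 18: Wed, Nov 18: Sat, Dec 18: Mon.
Friday occurs in August — 1 month.

1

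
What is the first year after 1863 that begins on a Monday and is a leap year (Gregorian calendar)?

1872

Jan 1 advances by 2 weekdays after a leap year and by 1 after a common year.
1863: Jan 1 is Thursday.
1864: Friday (leap)
1865: Sunday
1866: Monday
1867: Tuesday
1868: Wednesday (leap)
1869: Friday
1870: Saturday
1871: Sunday
1872: Monday (leap)
1872 begins on a Monday and is a leap year.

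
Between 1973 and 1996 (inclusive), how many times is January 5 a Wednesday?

3

Track January 5's weekday year by year (advancing +1, or +2 across a Feb 29):
  1973: Fri  1974: Sat (+1)  1975: Sun (+1)  1976: Mon (+1)  1977: Wed (+2) ✓
  1978: Thu (+1)  1979: Fri (+1)  1980: Sat (+1)  1981: Mon (+2)  1982: Tue (+1)
  1983: Wed (+1) ✓  1984: Thu (+1)  1985: Sat (+2)  1986: Sun (+1)  1987: Mon (+1)
  1988: Tue (+1)  1989: Thu (+2)  1990: Fri (+1)  1991: Sat (+1)  1992: Sun (+1)
  1993: Tue (+2)  1994: Wed (+1) ✓  1995: Thu (+1)  1996: Fri (+1)
Wednesday years: 1977, 1983, 1994 — 3 in total.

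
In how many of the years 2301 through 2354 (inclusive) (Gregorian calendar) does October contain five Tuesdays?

23

October has 31 days; it has five Tuesdays when Tuesday falls among the first (month-length − 28) days — i.e. when October 1 is one of Tuesday/Monday/Sunday.
October 1 by year: 2301:Tue✓ 2302:Wed 2303:Thu 2304:Sat 2305:Sun✓ 2306:Mon✓ 2307:Tue✓ 2308:Thu 2309:Fri 2310:Sat 2311:Sun✓ 2312:Tue✓ 2313:Wed 2314:Thu 2315:Fri …(24 more)… 2340:Tue✓ 2341:Wed 2342:Thu 2343:Fri 2344:Sun✓ 2345:Mon✓ 2346:Tue✓ 2347:Wed 2348:Fri 2349:Sat 2350:Sun✓ 2351:Mon✓ 2352:Wed 2353:Thu 2354:Fri
Years with five Tuesdays: 2301, 2305, 2306, 2307, 2311, 2312, 2316, 2317, 2318, 2322, 2323, 2328, 2329, 2333, 2334, 2335, 2339, 2340, 2344, 2345, 2346, 2350, 2351 → 23.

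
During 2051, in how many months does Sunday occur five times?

5

A month of length L has five Sundays iff its first Sunday is on day ≤ L−28 (so day 1–3 in a 31-day month, 1–2 in a 30-day month, day 1 in a leap February).
Checking each month of 2051: Jan starts Sun (31d) ✓; Feb starts Wed (28d); Mar starts Wed (31d); Apr starts Sat (30d) ✓; May starts Mon (31d); Jun starts Thu (30d); Jul starts Sat (31d) ✓; Aug starts Tue (31d); Sep starts Fri (30d); Oct starts Sun (31d) ✓; Nov starts Wed (30d); Dec starts Fri (31d) ✓.
Five-Sunday months: January, April, July, October, December → 5.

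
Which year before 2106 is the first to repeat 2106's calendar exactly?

Two years share a calendar iff Jan 1 falls on the same weekday and both are leap or both are common. 2106: Jan 1 is Friday, common year.
2105: Jan 1 Thursday, common
2104: Jan 1 Tuesday, leap
2103: Jan 1 Monday, common
2102: Jan 1 Sunday, common
2101: Jan 1 Saturday, common
2100: Jan 1 Friday, common
2100 matches on both conditions.

2100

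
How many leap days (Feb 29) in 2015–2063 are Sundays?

Leap years in 2015–2063: 12 of them.
Feb 29 weekday advances by 5 (mod 7) from one leap year to the next four years later (or differs when a century non-leap intervenes).
Leap-day weekdays: 2016:Mon 2020:Sat 2024:Thu 2028:Tue 2032:Sun✓ 2036:Fri 2040:Wed 2044:Mon 2048:Sat 2052:Thu 2056:Tue 2060:Sun✓
Sunday: 2032, 2060 → 2.

2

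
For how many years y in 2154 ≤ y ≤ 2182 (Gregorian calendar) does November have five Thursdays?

November has 30 days; it has five Thursdays when Thursday falls among the first (month-length − 28) days — i.e. when November 1 is one of Thursday/Wednesday.
November 1 by year: 2154:Fri 2155:Sat 2156:Mon 2157:Tue 2158:Wed✓ 2159:Thu✓ 2160:Sat 2161:Sun 2162:Mon 2163:Tue 2164:Thu✓ 2165:Fri 2166:Sat 2167:Sun 2168:Tue 2169:Wed✓ 2170:Thu✓ 2171:Fri 2172:Sun 2173:Mon 2174:Tue 2175:Wed✓ 2176:Fri 2177:Sat 2178:Sun 2179:Mon 2180:Wed✓ 2181:Thu✓ 2182:Fri
Years with five Thursdays: 2158, 2159, 2164, 2169, 2170, 2175, 2180, 2181 → 8.

8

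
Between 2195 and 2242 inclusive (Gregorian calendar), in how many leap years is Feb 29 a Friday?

1

Leap years in 2195–2242: 11 of them.
Feb 29 weekday advances by 5 (mod 7) from one leap year to the next four years later (or differs when a century non-leap intervenes).
Leap-day weekdays: 2196:Mon 2204:Wed 2208:Mon 2212:Sat 2216:Thu 2220:Tue 2224:Sun 2228:Fri✓ 2232:Wed 2236:Mon 2240:Sat
Friday: 2228 → 1.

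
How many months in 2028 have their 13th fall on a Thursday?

3

Check the 13th of each month of 2028: Jan 13: Thu, Feb 13: Sun, Mar 13: Mon, Apr 13: Thu, May 13: Sat, Jun 13: Tue, Jul 13: Thu, Aug 13: Sun, Sep 13: Wed, Oct 13: Fri, Nov 13: Mon, Dec 13: Wed.
Thursday occurs in January, April, July — 3 months.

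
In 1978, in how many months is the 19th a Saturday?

Check the 19th of each month of 1978: Jan 19: Thu, Feb 19: Sun, Mar 19: Sun, Apr 19: Wed, May 19: Fri, Jun 19: Mon, Jul 19: Wed, Aug 19: Sat, Sep 19: Tue, Oct 19: Thu, Nov 19: Sun, Dec 19: Tue.
Saturday occurs in August — 1 month.

1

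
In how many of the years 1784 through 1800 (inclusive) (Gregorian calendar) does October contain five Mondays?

October has 31 days; it has five Mondays when Monday falls among the first (month-length − 28) days — i.e. when October 1 is one of Monday/Sunday/Saturday.
October 1 by year: 1784:Fri 1785:Sat✓ 1786:Sun✓ 1787:Mon✓ 1788:Wed 1789:Thu 1790:Fri 1791:Sat✓ 1792:Mon✓ 1793:Tue 1794:Wed 1795:Thu 1796:Sat✓ 1797:Sun✓ 1798:Mon✓ 1799:Tue 1800:Wed
Years with five Mondays: 1785, 1786, 1787, 1791, 1792, 1796, 1797, 1798 → 8.

8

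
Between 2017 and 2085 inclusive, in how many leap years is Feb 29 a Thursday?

3

Leap years in 2017–2085: 17 of them.
Feb 29 weekday advances by 5 (mod 7) from one leap year to the next four years later (or differs when a century non-leap intervenes).
Leap-day weekdays: 2020:Sat 2024:Thu✓ 2028:Tue 2032:Sun 2036:Fri 2040:Wed 2044:Mon 2048:Sat 2052:Thu✓ 2056:Tue 2060:Sun 2064:Fri 2068:Wed 2072:Mon 2076:Sat 2080:Thu✓ 2084:Tue
Thursday: 2024, 2052, 2080 → 3.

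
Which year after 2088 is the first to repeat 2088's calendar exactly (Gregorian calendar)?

Two years share a calendar iff Jan 1 falls on the same weekday and both are leap or both are common. 2088: Jan 1 is Thursday, leap year.
2089: Jan 1 Saturday, common
2090: Jan 1 Sunday, common
2091: Jan 1 Monday, common
2092: Jan 1 Tuesday, leap
2093: Jan 1 Thursday, common
2094: Jan 1 Friday, common
2095: Jan 1 Saturday, common
2096: Jan 1 Sunday, leap
2097: Jan 1 Tuesday, common
2098: Jan 1 Wednesday, common
2099: Jan 1 Thursday, common
2100: Jan 1 Friday, common
2101: Jan 1 Saturday, common
2102: Jan 1 Sunday, common
2103: Jan 1 Monday, common
2104: Jan 1 Tuesday, leap
2105: Jan 1 Thursday, common
2106: Jan 1 Friday, common
2107: Jan 1 Saturday, common
2108: Jan 1 Sunday, leap
2109: Jan 1 Tuesday, common
2110: Jan 1 Wednesday, common
2111: Jan 1 Thursday, common
2112: Jan 1 Friday, leap
2113: Jan 1 Sunday, common
2114: Jan 1 Monday, common
2115: Jan 1 Tuesday, common
2116: Jan 1 Wednesday, leap
2117: Jan 1 Friday, common
2118: Jan 1 Saturday, common
2119: Jan 1 Sunday, common
2120: Jan 1 Monday, leap
2121: Jan 1 Wednesday, common
2122: Jan 1 Thursday, common
2123: Jan 1 Friday, common
2124: Jan 1 Saturday, leap
2125: Jan 1 Monday, common
2126: Jan 1 Tuesday, common
2127: Jan 1 Wednesday, common
2128: Jan 1 Thursday, leap
2128 matches on both conditions.

2128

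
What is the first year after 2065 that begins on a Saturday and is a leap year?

2084

Jan 1 advances by 2 weekdays after a leap year and by 1 after a common year.
2065: Jan 1 is Thursday.
2066: Friday
2067: Saturday
2068: Sunday (leap)
2069: Tuesday
2070: Wednesday
2071: Thursday
2072: Friday (leap)
2073: Sunday
2074: Monday
2075: Tuesday
2076: Wednesday (leap)
2077: Friday
2078: Saturday
2079: Sunday
2080: Monday (leap)
2081: Wednesday
2082: Thursday
2083: Friday
2084: Saturday (leap)
2084 begins on a Saturday and is a leap year.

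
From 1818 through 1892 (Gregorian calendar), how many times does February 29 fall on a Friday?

Leap years in 1818–1892: 19 of them.
Feb 29 weekday advances by 5 (mod 7) from one leap year to the next four years later (or differs when a century non-leap intervenes).
Leap-day weekdays: 1820:Tue 1824:Sun 1828:Fri✓ 1832:Wed 1836:Mon 1840:Sat 1844:Thu 1848:Tue 1852:Sun 1856:Fri✓ 1860:Wed 1864:Mon 1868:Sat 1872:Thu 1876:Tue 1880:Sun 1884:Fri✓ 1888:Wed 1892:Mon
Friday: 1828, 1856, 1884 → 3.

3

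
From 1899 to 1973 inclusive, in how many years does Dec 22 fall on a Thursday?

10

Track Dec 22's weekday year by year (advancing +1, or +2 across a Feb 29):
  1899: Fri  1900: Sat (+1)  1901: Sun (+1)  1902: Mon (+1)  1903: Tue (+1)
  1904: Thu (+2) ✓  1905: Fri (+1)  1906: Sat (+1)  1907: Sun (+1)  1908: Tue (+2)
  1909: Wed (+1)  1910: Thu (+1) ✓  1911: Fri (+1)  1912: Sun (+2)  … (47 more years) …
  1960: Thu (+2) ✓  1961: Fri (+1)  1962: Sat (+1)  1963: Sun (+1)  1964: Tue (+2)
  1965: Wed (+1)  1966: Thu (+1) ✓  1967: Fri (+1)  1968: Sun (+2)  1969: Mon (+1)
  1970: Tue (+1)  1971: Wed (+1)  1972: Fri (+2)  1973: Sat (+1)
Thursday years: 1904, 1910, 1921, 1927, 1932, 1938, 1949, 1955, 1960, 1966 — 10 in total.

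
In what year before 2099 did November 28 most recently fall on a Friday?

2098

From one year to the next, a fixed date's weekday advances by 1, or by 2 when a Feb 29 lies between the two dates.
2099: November 28 is Saturday.
2098: Friday (−1)
November 28 falls on a Friday in 2098.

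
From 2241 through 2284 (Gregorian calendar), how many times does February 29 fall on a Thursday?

2

Leap years in 2241–2284: 11 of them.
Feb 29 weekday advances by 5 (mod 7) from one leap year to the next four years later (or differs when a century non-leap intervenes).
Leap-day weekdays: 2244:Thu✓ 2248:Tue 2252:Sun 2256:Fri 2260:Wed 2264:Mon 2268:Sat 2272:Thu✓ 2276:Tue 2280:Sun 2284:Fri
Thursday: 2244, 2272 → 2.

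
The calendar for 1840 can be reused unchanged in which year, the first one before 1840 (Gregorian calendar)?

Two years share a calendar iff Jan 1 falls on the same weekday and both are leap or both are common. 1840: Jan 1 is Wednesday, leap year.
1839: Jan 1 Tuesday, common
1838: Jan 1 Monday, common
1837: Jan 1 Sunday, common
1836: Jan 1 Friday, leap
1835: Jan 1 Thursday, common
1834: Jan 1 Wednesday, common
1833: Jan 1 Tuesday, common
1832: Jan 1 Sunday, leap
1831: Jan 1 Saturday, common
1830: Jan 1 Friday, common
1829: Jan 1 Thursday, common
1828: Jan 1 Tuesday, leap
1827: Jan 1 Monday, common
1826: Jan 1 Sunday, common
1825: Jan 1 Saturday, common
1824: Jan 1 Thursday, leap
1823: Jan 1 Wednesday, common
1822: Jan 1 Tuesday, common
1821: Jan 1 Monday, common
1820: Jan 1 Saturday, leap
1819: Jan 1 Friday, common
1818: Jan 1 Thursday, common
1817: Jan 1 Wednesday, common
1816: Jan 1 Monday, leap
1815: Jan 1 Sunday, common
1814: Jan 1 Saturday, common
1813: Jan 1 Friday, common
1812: Jan 1 Wednesday, leap
1812 matches on both conditions.

1812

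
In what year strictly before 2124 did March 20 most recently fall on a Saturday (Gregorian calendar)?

From one year to the next, a fixed date's weekday advances by 1, or by 2 when a Feb 29 lies between the two dates.
2124: March 20 is Monday.
2123: Saturday (−2)
March 20 falls on a Saturday in 2123.

2123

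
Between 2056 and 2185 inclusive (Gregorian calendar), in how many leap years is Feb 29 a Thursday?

Leap years in 2056–2185: 32 of them.
Feb 29 weekday advances by 5 (mod 7) from one leap year to the next four years later (or differs when a century non-leap intervenes).
Leap-day weekdays: 2056:Tue 2060:Sun 2064:Fri 2068:Wed 2072:Mon 2076:Sat 2080:Thu✓ 2084:Tue 2088:Sun 2092:Fri 2096:Wed 2104:Fri 2108:Wed …(6 more)… 2136:Wed 2140:Mon 2144:Sat 2148:Thu✓ 2152:Tue 2156:Sun 2160:Fri 2164:Wed 2168:Mon 2172:Sat 2176:Thu✓ 2180:Tue 2184:Sun
Thursday: 2080, 2120, 2148, 2176 → 4.

4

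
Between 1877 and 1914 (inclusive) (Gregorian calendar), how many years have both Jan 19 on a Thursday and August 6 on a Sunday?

5

Check each year's weekday for Jan 19 and August 6:
  1877: Fri/Mon  1878: Sat/Tue  1879: Sun/Wed  1880: Mon/Fri  1881: Wed/Sat  1882: Thu/Sun ✓  1883: Fri/Mon  1884: Sat/Wed  1885: Mon/Thu  1886: Tue/Fri  1887: Wed/Sat  1888: Thu/Mon  1889: Sat/Tue  1890: Sun/Wed  …(10 more)…  1901: Sat/Tue  1902: Sun/Wed  1903: Mon/Thu  1904: Tue/Sat  1905: Thu/Sun ✓  1906: Fri/Mon  1907: Sat/Tue  1908: Sun/Thu  1909: Tue/Fri  1910: Wed/Sat  1911: Thu/Sun ✓  1912: Fri/Tue  1913: Sun/Wed  1914: Mon/Thu
Both conditions hold in: 1882, 1893, 1899, 1905, 1911 — 5.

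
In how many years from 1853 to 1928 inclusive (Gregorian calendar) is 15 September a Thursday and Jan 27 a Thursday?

9

Check each year's weekday for 15 September and Jan 27:
  1853: Thu/Thu ✓  1854: Fri/Fri  1855: Sat/Sat  1856: Mon/Sun  1857: Tue/Tue  1858: Wed/Wed  1859: Thu/Thu ✓  1860: Sat/Fri  1861: Sun/Sun  1862: Mon/Mon  1863: Tue/Tue  1864: Thu/Wed  1865: Fri/Fri  1866: Sat/Sat  …(48 more)…  1915: Wed/Wed  1916: Fri/Thu  1917: Sat/Sat  1918: Sun/Sun  1919: Mon/Mon  1920: Wed/Tue  1921: Thu/Thu ✓  1922: Fri/Fri  1923: Sat/Sat  1924: Mon/Sun  1925: Tue/Tue  1926: Wed/Wed  1927: Thu/Thu ✓  1928: Sat/Fri
Both conditions hold in: 1853, 1859, 1870, 1881, 1887, 1898, 1910, 1921, 1927 — 9.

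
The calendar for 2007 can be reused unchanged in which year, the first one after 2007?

2018

Two years share a calendar iff Jan 1 falls on the same weekday and both are leap or both are common. 2007: Jan 1 is Monday, common year.
2008: Jan 1 Tuesday, leap
2009: Jan 1 Thursday, common
2010: Jan 1 Friday, common
2011: Jan 1 Saturday, common
2012: Jan 1 Sunday, leap
2013: Jan 1 Tuesday, common
2014: Jan 1 Wednesday, common
2015: Jan 1 Thursday, common
2016: Jan 1 Friday, leap
2017: Jan 1 Sunday, common
2018: Jan 1 Monday, common
2018 matches on both conditions.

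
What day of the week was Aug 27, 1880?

Friday

January 1, 1880 is a Thursday.
August 27 is day 240 of the year, i.e. 239 days after Jan 1.
239 mod 7 = 1, so advance 1 weekday from Thursday: Friday.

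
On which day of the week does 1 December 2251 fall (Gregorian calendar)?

January 1, 2251 is a Wednesday.
December 1 is day 335 of the year, i.e. 334 days after Jan 1.
334 mod 7 = 5, so advance 5 weekdays from Wednesday: Monday.

Monday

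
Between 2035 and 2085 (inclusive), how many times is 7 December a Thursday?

Track 7 December's weekday year by year (advancing +1, or +2 across a Feb 29):
  2035: Fri  2036: Sun (+2)  2037: Mon (+1)  2038: Tue (+1)  2039: Wed (+1)
  2040: Fri (+2)  2041: Sat (+1)  2042: Sun (+1)  2043: Mon (+1)  2044: Wed (+2)
  2045: Thu (+1) ✓  2046: Fri (+1)  2047: Sat (+1)  2048: Mon (+2)  … (23 more years) …
  2072: Wed (+2)  2073: Thu (+1) ✓  2074: Fri (+1)  2075: Sat (+1)  2076: Mon (+2)
  2077: Tue (+1)  2078: Wed (+1)  2079: Thu (+1) ✓  2080: Sat (+2)  2081: Sun (+1)
  2082: Mon (+1)  2083: Tue (+1)  2084: Thu (+2) ✓  2085: Fri (+1)
Thursday years: 2045, 2051, 2056, 2062, 2073, 2079, 2084 — 7 in total.

7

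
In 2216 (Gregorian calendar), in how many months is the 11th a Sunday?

2

Check the 11th of each month of 2216: Jan 11: Thu, Feb 11: Sun, Mar 11: Mon, Apr 11: Thu, May 11: Sat, Jun 11: Tue, Jul 11: Thu, Aug 11: Sun, Sep 11: Wed, Oct 11: Fri, Nov 11: Mon, Dec 11: Wed.
Sunday occurs in February, August — 2 months.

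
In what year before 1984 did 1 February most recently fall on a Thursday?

1979

From one year to the next, a fixed date's weekday advances by 1, or by 2 when a Feb 29 lies between the two dates.
1984: February 1 is Wednesday.
1983: Tuesday (−1)
1982: Monday (−1)
1981: Sunday (−1)
1980: Friday (−2)
1979: Thursday (−1)
1 February falls on a Thursday in 1979.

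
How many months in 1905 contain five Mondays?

A month of length L has five Mondays iff its first Monday is on day ≤ L−28 (so day 1–3 in a 31-day month, 1–2 in a 30-day month, day 1 in a leap February).
Checking each month of 1905: Jan starts Sun (31d) ✓; Feb starts Wed (28d); Mar starts Wed (31d); Apr starts Sat (30d); May starts Mon (31d) ✓; Jun starts Thu (30d); Jul starts Sat (31d) ✓; Aug starts Tue (31d); Sep starts Fri (30d); Oct starts Sun (31d) ✓; Nov starts Wed (30d); Dec starts Fri (31d).
Five-Monday months: January, May, July, October → 4.

4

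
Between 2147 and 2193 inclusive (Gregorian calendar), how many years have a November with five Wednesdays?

13

November has 30 days; it has five Wednesdays when Wednesday falls among the first (month-length − 28) days — i.e. when November 1 is one of Wednesday/Tuesday.
November 1 by year: 2147:Wed✓ 2148:Fri 2149:Sat 2150:Sun 2151:Mon 2152:Wed✓ 2153:Thu 2154:Fri 2155:Sat 2156:Mon 2157:Tue✓ 2158:Wed✓ 2159:Thu 2160:Sat 2161:Sun …(17 more)… 2179:Mon 2180:Wed✓ 2181:Thu 2182:Fri 2183:Sat 2184:Mon 2185:Tue✓ 2186:Wed✓ 2187:Thu 2188:Sat 2189:Sun 2190:Mon 2191:Tue✓ 2192:Thu 2193:Fri
Years with five Wednesdays: 2147, 2152, 2157, 2158, 2163, 2168, 2169, 2174, 2175, 2180, 2185, 2186, 2191 → 13.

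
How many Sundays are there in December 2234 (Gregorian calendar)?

4

December 2234 has 31 days and begins on Monday.
The first Sunday is December 7.
Sundays fall on 7, 14, 21, 28 — that's 4.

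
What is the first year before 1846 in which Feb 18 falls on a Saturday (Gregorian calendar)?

From one year to the next, a fixed date's weekday advances by 1, or by 2 when a Feb 29 lies between the two dates.
1846: February 18 is Wednesday.
1845: Tuesday (−1)
1844: Sunday (−2)
1843: Saturday (−1)
Feb 18 falls on a Saturday in 1843.

1843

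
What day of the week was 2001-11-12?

January 1, 2001 is a Monday.
November 12 is day 316 of the year, i.e. 315 days after Jan 1.
315 mod 7 = 0, so advance 0 weekdays from Monday: Monday.

Monday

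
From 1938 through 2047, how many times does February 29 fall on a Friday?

4

Leap years in 1938–2047: 27 of them.
Feb 29 weekday advances by 5 (mod 7) from one leap year to the next four years later (or differs when a century non-leap intervenes).
Leap-day weekdays: 1940:Thu 1944:Tue 1948:Sun 1952:Fri✓ 1956:Wed 1960:Mon 1964:Sat 1968:Thu 1972:Tue 1976:Sun 1980:Fri✓ 1984:Wed 1988:Mon 1992:Sat 1996:Thu 2000:Tue 2004:Sun 2008:Fri✓ 2012:Wed 2016:Mon 2020:Sat 2024:Thu 2028:Tue 2032:Sun 2036:Fri✓ 2040:Wed 2044:Mon
Friday: 1952, 1980, 2008, 2036 → 4.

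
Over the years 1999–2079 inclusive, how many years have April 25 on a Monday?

Track April 25's weekday year by year (advancing +1, or +2 across a Feb 29):
  1999: Sun  2000: Tue (+2)  2001: Wed (+1)  2002: Thu (+1)  2003: Fri (+1)
  2004: Sun (+2)  2005: Mon (+1) ✓  2006: Tue (+1)  2007: Wed (+1)  2008: Fri (+2)
  2009: Sat (+1)  2010: Sun (+1)  2011: Mon (+1) ✓  2012: Wed (+2)  … (53 more years) …
  2066: Sun (+1)  2067: Mon (+1) ✓  2068: Wed (+2)  2069: Thu (+1)  2070: Fri (+1)
  2071: Sat (+1)  2072: Mon (+2) ✓  2073: Tue (+1)  2074: Wed (+1)  2075: Thu (+1)
  2076: Sat (+2)  2077: Sun (+1)  2078: Mon (+1) ✓  2079: Tue (+1)
Monday years: 2005, 2011, 2016, 2022, 2033, 2039, 2044, 2050, 2061, 2067, 2072, 2078 — 12 in total.

12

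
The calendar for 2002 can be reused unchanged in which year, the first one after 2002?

Two years share a calendar iff Jan 1 falls on the same weekday and both are leap or both are common. 2002: Jan 1 is Tuesday, common year.
2003: Jan 1 Wednesday, common
2004: Jan 1 Thursday, leap
2005: Jan 1 Saturday, common
2006: Jan 1 Sunday, common
2007: Jan 1 Monday, common
2008: Jan 1 Tuesday, leap
2009: Jan 1 Thursday, common
2010: Jan 1 Friday, common
2011: Jan 1 Saturday, common
2012: Jan 1 Sunday, leap
2013: Jan 1 Tuesday, common
2013 matches on both conditions.

2013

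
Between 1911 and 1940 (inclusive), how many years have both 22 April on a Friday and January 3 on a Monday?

3

Check each year's weekday for 22 April and January 3:
  1911: Sat/Tue  1912: Mon/Wed  1913: Tue/Fri  1914: Wed/Sat  1915: Thu/Sun  1916: Sat/Mon  1917: Sun/Wed  1918: Mon/Thu  1919: Tue/Fri  1920: Thu/Sat  1921: Fri/Mon ✓  1922: Sat/Tue  1923: Sun/Wed  1924: Tue/Thu  1925: Wed/Sat  1926: Thu/Sun  1927: Fri/Mon ✓  1928: Sun/Tue  1929: Mon/Thu  1930: Tue/Fri  1931: Wed/Sat  1932: Fri/Sun  1933: Sat/Tue  1934: Sun/Wed  1935: Mon/Thu  1936: Wed/Fri  1937: Thu/Sun  1938: Fri/Mon ✓  1939: Sat/Tue  1940: Mon/Wed
Both conditions hold in: 1921, 1927, 1938 — 3.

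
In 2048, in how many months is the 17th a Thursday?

Check the 17th of each month of 2048: Jan 17: Fri, Feb 17: Mon, Mar 17: Tue, Apr 17: Fri, May 17: Sun, Jun 17: Wed, Jul 17: Fri, Aug 17: Mon, Sep 17: Thu, Oct 17: Sat, Nov 17: Tue, Dec 17: Thu.
Thursday occurs in September, December — 2 months.

2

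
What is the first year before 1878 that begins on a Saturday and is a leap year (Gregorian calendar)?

Jan 1 advances by 2 weekdays after a leap year and by 1 after a common year.
1878: Jan 1 is Tuesday.
1877: Monday
1876: Saturday (leap)
1876 begins on a Saturday and is a leap year.

1876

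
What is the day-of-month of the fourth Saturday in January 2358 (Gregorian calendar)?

January 1, 2358 is a Wednesday, so the first Saturday is the 4th.
The fourth Saturday is 4 + 21 = 25.

25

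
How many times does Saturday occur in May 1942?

5

May 1942 has 31 days and begins on Friday.
The first Saturday is May 2.
Saturdays fall on 2, 9, 16, 23, 30 — that's 5.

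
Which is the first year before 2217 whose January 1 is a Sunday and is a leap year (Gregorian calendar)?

Jan 1 advances by 2 weekdays after a leap year and by 1 after a common year.
2217: Jan 1 is Wednesday.
2216: Monday (leap)
2215: Sunday
2214: Saturday
2213: Friday
2212: Wednesday (leap)
2211: Tuesday
2210: Monday
2209: Sunday
2208: Friday (leap)
2207: Thursday
2206: Wednesday
2205: Tuesday
2204: Sunday (leap)
2204 begins on a Sunday and is a leap year.

2204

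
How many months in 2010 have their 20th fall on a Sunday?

1

Check the 20th of each month of 2010: Jan 20: Wed, Feb 20: Sat, Mar 20: Sat, Apr 20: Tue, May 20: Thu, Jun 20: Sun, Jul 20: Tue, Aug 20: Fri, Sep 20: Mon, Oct 20: Wed, Nov 20: Sat, Dec 20: Mon.
Sunday occurs in June — 1 month.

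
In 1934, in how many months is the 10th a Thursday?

1

Check the 10th of each month of 1934: Jan 10: Wed, Feb 10: Sat, Mar 10: Sat, Apr 10: Tue, May 10: Thu, Jun 10: Sun, Jul 10: Tue, Aug 10: Fri, Sep 10: Mon, Oct 10: Wed, Nov 10: Sat, Dec 10: Mon.
Thursday occurs in May — 1 month.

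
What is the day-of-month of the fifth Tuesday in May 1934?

29

May 1, 1934 is a Tuesday, so the first Tuesday is the 1st.
The fifth Tuesday is 1 + 28 = 29.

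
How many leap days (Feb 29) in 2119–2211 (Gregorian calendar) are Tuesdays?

3

Leap years in 2119–2211: 22 of them.
Feb 29 weekday advances by 5 (mod 7) from one leap year to the next four years later (or differs when a century non-leap intervenes).
Leap-day weekdays: 2120:Thu 2124:Tue✓ 2128:Sun 2132:Fri 2136:Wed 2140:Mon 2144:Sat 2148:Thu 2152:Tue✓ 2156:Sun 2160:Fri 2164:Wed 2168:Mon 2172:Sat 2176:Thu 2180:Tue✓ 2184:Sun 2188:Fri 2192:Wed 2196:Mon 2204:Wed 2208:Mon
Tuesday: 2124, 2152, 2180 → 3.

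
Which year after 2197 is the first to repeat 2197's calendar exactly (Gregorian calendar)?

2209

Two years share a calendar iff Jan 1 falls on the same weekday and both are leap or both are common. 2197: Jan 1 is Sunday, common year.
2198: Jan 1 Monday, common
2199: Jan 1 Tuesday, common
2200: Jan 1 Wednesday, common
2201: Jan 1 Thursday, common
2202: Jan 1 Friday, common
2203: Jan 1 Saturday, common
2204: Jan 1 Sunday, leap
2205: Jan 1 Tuesday, common
2206: Jan 1 Wednesday, common
2207: Jan 1 Thursday, common
2208: Jan 1 Friday, leap
2209: Jan 1 Sunday, common
2209 matches on both conditions.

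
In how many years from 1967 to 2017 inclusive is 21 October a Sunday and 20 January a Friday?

2

Check each year's weekday for 21 October and 20 January:
  1967: Sat/Fri  1968: Mon/Sat  1969: Tue/Mon  1970: Wed/Tue  1971: Thu/Wed  1972: Sat/Thu  1973: Sun/Sat  1974: Mon/Sun  1975: Tue/Mon  1976: Thu/Tue  1977: Fri/Thu  1978: Sat/Fri  1979: Sun/Sat  1980: Tue/Sun  …(23 more)…  2004: Thu/Tue  2005: Fri/Thu  2006: Sat/Fri  2007: Sun/Sat  2008: Tue/Sun  2009: Wed/Tue  2010: Thu/Wed  2011: Fri/Thu  2012: Sun/Fri ✓  2013: Mon/Sun  2014: Tue/Mon  2015: Wed/Tue  2016: Fri/Wed  2017: Sat/Fri
Both conditions hold in: 1984, 2012 — 2.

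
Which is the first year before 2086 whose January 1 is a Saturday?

Jan 1 advances by 2 weekdays after a leap year and by 1 after a common year.
2086: Jan 1 is Tuesday.
2085: Monday
2084: Saturday (leap)
2084 begins on a Saturday

2084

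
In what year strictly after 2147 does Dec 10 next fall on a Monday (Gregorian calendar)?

2153

From one year to the next, a fixed date's weekday advances by 1, or by 2 when a Feb 29 lies between the two dates.
2147: December 10 is Sunday.
2148: Tuesday (+2)
2149: Wednesday (+1)
2150: Thursday (+1)
2151: Friday (+1)
2152: Sunday (+2)
2153: Monday (+1)
Dec 10 falls on a Monday in 2153.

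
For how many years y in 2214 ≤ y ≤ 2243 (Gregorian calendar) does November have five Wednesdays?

November has 30 days; it has five Wednesdays when Wednesday falls among the first (month-length − 28) days — i.e. when November 1 is one of Wednesday/Tuesday.
November 1 by year: 2214:Tue✓ 2215:Wed✓ 2216:Fri 2217:Sat 2218:Sun 2219:Mon 2220:Wed✓ 2221:Thu 2222:Fri 2223:Sat 2224:Mon 2225:Tue✓ 2226:Wed✓ 2227:Thu 2228:Sat 2229:Sun 2230:Mon 2231:Tue✓ 2232:Thu 2233:Fri 2234:Sat 2235:Sun 2236:Tue✓ 2237:Wed✓ 2238:Thu 2239:Fri 2240:Sun 2241:Mon 2242:Tue✓ 2243:Wed✓
Years with five Wednesdays: 2214, 2215, 2220, 2225, 2226, 2231, 2236, 2237, 2242, 2243 → 10.

10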